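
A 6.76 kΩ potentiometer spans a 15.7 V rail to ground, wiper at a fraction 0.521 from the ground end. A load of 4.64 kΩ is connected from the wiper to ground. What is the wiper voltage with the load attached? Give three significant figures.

The wiper splits the pot into (1−α)R = 3.238 kΩ above and αR = 3.522 kΩ below.
Lower section ‖ load = 2.002 kΩ.
V_wiper = 15.7 × 2.002/(3.238 + 2.002) = 6.00 V.

V ≈ 6.00 V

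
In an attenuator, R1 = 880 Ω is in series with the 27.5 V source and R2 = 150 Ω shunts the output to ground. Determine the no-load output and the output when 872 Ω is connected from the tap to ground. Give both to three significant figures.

Unloaded: 4.00 V; loaded: 3.49 V

Open-circuit: V = 27.5 × 150/(880 + 150) = 4.00 V.
With the load, R2 becomes R2‖R_L = 128.0 Ω, so V = 27.5 × 128.0/1008 = 3.49 V.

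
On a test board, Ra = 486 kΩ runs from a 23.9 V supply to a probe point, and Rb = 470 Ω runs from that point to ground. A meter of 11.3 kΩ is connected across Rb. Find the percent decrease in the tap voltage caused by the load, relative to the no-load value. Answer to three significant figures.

3.99 %

The divider's output (Thévenin) resistance is Ra‖Rb = 469.5 Ω.
Fractional drop under load = R_th/(R_th + R_L) = 469.5 / (469.5 + 11300) = 0.03989.
So the output falls by 3.99 %.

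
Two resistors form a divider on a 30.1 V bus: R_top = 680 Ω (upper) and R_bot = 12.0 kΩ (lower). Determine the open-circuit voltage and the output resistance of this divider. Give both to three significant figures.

V_th is the open-circuit tap voltage: 30.1 × 12000/(680 + 12000) = 28.5 V.
With the supply zeroed, R_top and R_bot appear in parallel from the tap: R_th = R_top‖R_bot = (680 × 12000)/12680 = 644 Ω.

V_th = 28.5 V, R_th = 644 Ω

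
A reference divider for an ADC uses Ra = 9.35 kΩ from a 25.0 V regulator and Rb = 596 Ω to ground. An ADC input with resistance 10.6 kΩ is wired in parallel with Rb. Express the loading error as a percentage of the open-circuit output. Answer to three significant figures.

5.02 %

The divider's output (Thévenin) resistance is Ra‖Rb = 560.3 Ω.
Fractional drop under load = R_th/(R_th + R_L) = 560.3 / (560.3 + 10600) = 0.05020.
So the output falls by 5.02 %.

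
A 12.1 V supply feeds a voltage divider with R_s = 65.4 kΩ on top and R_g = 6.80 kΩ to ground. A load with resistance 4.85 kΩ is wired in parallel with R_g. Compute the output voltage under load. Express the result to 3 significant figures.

V_out ≈ 0.502 V

The load sits in parallel with R_g: R_g‖R_L = (6.80 × 4.85) / (6.80 + 4.85) = 2.831 kΩ.
V_out = 12.1 × 2.831 / (65.4 + 2.831) = 12.1 × 2.831/68.23 = 0.502 V.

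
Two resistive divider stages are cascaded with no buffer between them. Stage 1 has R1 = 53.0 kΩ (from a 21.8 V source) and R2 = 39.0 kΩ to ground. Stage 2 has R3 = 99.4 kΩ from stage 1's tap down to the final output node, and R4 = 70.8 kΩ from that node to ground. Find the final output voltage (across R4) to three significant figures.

V_out ≈ 3.40 V

Stage 2 presents R3+R4 = 170.2 kΩ as a load on stage 1's tap.
Stage 1's lower leg becomes R2‖(R3+R4) = 31.73 kΩ, so V_mid = 21.8 × 31.73/84.73 = 8.164 V.
Stage 2 is itself unloaded: V_out = V_mid × R4/(R3+R4) = 8.164 × 70.8/170.2 = 3.40 V.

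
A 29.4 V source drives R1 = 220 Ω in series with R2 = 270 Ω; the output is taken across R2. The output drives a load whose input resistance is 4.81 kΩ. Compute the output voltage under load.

The load sits in parallel with R2: R2‖R_L = (270 × 4810) / (270 + 4810) = 255.6 Ω.
V_out = 29.4 × 255.6 / (220 + 255.6) = 29.4 × 255.6/475.6 = 15.8 V.
(Unloaded it would have been 16.2 V.)

V_out ≈ 15.8 V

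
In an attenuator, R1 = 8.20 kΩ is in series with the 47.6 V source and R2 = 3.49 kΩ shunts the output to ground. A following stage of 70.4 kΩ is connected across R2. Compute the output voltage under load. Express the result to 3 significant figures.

V_out ≈ 13.7 V

The load sits in parallel with R2: R2‖R_L = (3.49 × 70.4) / (3.49 + 70.4) = 3.325 kΩ.
V_out = 47.6 × 3.325 / (8.20 + 3.325) = 47.6 × 3.325/11.53 = 13.7 V.
(Unloaded it would have been 14.2 V.)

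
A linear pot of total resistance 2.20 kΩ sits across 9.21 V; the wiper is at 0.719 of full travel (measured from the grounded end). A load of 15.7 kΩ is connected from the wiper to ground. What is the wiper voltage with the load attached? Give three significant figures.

The wiper splits the pot into (1−α)R = 618.2 Ω above and αR = 1582 Ω below.
Lower section ‖ load = 1437 Ω.
V_wiper = 9.21 × 1437/(618.2 + 1437) = 6.44 V.

V ≈ 6.44 V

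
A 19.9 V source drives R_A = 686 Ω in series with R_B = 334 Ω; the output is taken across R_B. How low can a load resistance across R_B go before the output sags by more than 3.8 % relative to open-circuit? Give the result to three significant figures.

Output resistance R_th = R_A‖R_B = (686 × 334)/1020 = 224.6 Ω.
The fractional drop is R_th/(R_th + R_L); requiring this ≤ 0.0380 gives R_L ≥ R_th(1/0.0380 − 1) = 224.6 × 25.32 = 5.69 kΩ.

R_L(min) ≈ 5.69 kΩ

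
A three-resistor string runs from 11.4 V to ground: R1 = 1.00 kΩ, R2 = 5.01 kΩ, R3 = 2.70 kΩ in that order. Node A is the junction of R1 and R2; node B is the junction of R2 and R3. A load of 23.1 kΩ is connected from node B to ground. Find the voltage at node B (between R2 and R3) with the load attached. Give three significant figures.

At node B, R3 is in parallel with the load: R3‖R_L = 2.417 kΩ.
Below node A the resistance is R2 + (R3‖R_L) = 7.427 kΩ, so V_A = 11.4 × 7.427/8.427 = 10.05 V.
Then V_B = V_A × (R3‖R_L)/(R2 + R3‖R_L) = 10.05 × 2.417/7.427 = 3.27 V.

V ≈ 3.27 V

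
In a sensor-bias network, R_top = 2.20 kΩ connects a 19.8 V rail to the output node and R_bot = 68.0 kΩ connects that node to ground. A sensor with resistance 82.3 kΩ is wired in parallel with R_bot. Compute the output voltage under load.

The load sits in parallel with R_bot: R_bot‖R_L = (68.0 × 82.3) / (68.0 + 82.3) = 37.23 kΩ.
V_out = 19.8 × 37.23 / (2.20 + 37.23) = 19.8 × 37.23/39.43 = 18.7 V.

V_out ≈ 18.7 V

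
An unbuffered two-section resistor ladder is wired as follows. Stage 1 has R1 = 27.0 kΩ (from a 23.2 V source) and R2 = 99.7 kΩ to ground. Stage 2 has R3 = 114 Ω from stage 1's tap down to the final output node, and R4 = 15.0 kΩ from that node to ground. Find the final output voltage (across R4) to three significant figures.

Stage 2 presents R3+R4 = 15110 Ω as a load on stage 1's tap.
Stage 1's lower leg becomes R2‖(R3+R4) = 13120 Ω, so V_mid = 23.2 × 13120/40120 = 7.589 V.
Stage 2 is itself unloaded: V_out = V_mid × R4/(R3+R4) = 7.589 × 15000/15110 = 7.53 V.

V_out ≈ 7.53 V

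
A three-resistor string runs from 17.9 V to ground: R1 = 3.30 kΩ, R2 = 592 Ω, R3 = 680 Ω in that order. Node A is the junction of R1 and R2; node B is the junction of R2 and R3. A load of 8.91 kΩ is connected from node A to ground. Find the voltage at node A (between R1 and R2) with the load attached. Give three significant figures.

V ≈ 4.51 V

Below node A the series string R2+R3 = 1272 Ω sits in parallel with the 8910 Ω load: 1113 Ω.
V_A = 17.9 × 1113/(3300 + 1113) = 4.51 V.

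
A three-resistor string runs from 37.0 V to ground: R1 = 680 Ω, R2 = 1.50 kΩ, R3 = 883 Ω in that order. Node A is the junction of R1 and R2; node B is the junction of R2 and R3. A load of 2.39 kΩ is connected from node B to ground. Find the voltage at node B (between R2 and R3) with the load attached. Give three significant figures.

V ≈ 8.45 V

At node B, R3 is in parallel with the load: R3‖R_L = 644.8 Ω.
Below node A the resistance is R2 + (R3‖R_L) = 2145 Ω, so V_A = 37.0 × 2145/2825 = 28.09 V.
Then V_B = V_A × (R3‖R_L)/(R2 + R3‖R_L) = 28.09 × 644.8/2145 = 8.45 V.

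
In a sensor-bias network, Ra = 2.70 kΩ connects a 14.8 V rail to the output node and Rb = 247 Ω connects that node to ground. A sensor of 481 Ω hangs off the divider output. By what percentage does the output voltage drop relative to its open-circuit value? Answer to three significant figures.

32.0 %

The divider's output (Thévenin) resistance is Ra‖Rb = 226.3 Ω.
Fractional drop under load = R_th/(R_th + R_L) = 226.3 / (226.3 + 481) = 0.3199.
So the output falls by 32.0 %.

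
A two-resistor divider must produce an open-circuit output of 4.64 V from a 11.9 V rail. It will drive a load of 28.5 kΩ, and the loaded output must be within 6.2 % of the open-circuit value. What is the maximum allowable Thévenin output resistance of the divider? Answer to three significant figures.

R_th ≤ 1.88 kΩ

Loading drop = R_th/(R_th + R_L) ≤ 0.0620, so R_th ≤ R_L · ε/(1−ε) = 28.5 kΩ × 0.0620/0.9380 = 1.88 kΩ.
(Any R1, R2 with R2/(R1+R2) = 0.390 and R1‖R2 ≤ 1.88 kΩ will meet the spec.)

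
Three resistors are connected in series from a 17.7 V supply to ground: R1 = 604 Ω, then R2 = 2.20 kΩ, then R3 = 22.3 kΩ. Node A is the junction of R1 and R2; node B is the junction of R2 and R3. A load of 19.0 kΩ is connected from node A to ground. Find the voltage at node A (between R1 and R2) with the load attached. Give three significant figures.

V ≈ 16.8 V

Below node A the series string R2+R3 = 24500 Ω sits in parallel with the 19000 Ω load: 10700 Ω.
V_A = 17.7 × 10700/(604 + 10700) = 16.8 V.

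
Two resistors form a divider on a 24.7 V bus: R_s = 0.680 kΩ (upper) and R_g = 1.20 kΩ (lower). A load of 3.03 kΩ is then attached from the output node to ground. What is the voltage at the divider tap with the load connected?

V_out ≈ 13.8 V

The load sits in parallel with R_g: R_g‖R_L = (1200 × 3030) / (1200 + 3030) = 859.6 Ω.
V_out = 24.7 × 859.6 / (680 + 859.6) = 24.7 × 859.6/1540 = 13.8 V.
(Unloaded it would have been 15.8 V.)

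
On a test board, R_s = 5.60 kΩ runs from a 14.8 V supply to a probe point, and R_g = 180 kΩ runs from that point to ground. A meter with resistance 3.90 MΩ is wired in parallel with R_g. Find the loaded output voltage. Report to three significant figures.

The load sits in parallel with R_g: R_g‖R_L = (180 × 3900) / (180 + 3900) = 172.1 kΩ.
V_out = 14.8 × 172.1 / (5.60 + 172.1) = 14.8 × 172.1/177.7 = 14.3 V.

V_out ≈ 14.3 V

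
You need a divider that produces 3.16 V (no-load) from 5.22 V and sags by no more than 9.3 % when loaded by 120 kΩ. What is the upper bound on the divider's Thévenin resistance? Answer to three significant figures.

R_th ≤ 12.3 kΩ

Loading drop = R_th/(R_th + R_L) ≤ 0.0930, so R_th ≤ R_L · ε/(1−ε) = 120 kΩ × 0.0930/0.9070 = 12.3 kΩ.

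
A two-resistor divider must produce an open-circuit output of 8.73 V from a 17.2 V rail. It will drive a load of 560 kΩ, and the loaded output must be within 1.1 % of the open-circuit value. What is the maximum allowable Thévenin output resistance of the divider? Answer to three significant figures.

R_th ≤ 6.23 kΩ

Loading drop = R_th/(R_th + R_L) ≤ 0.0110, so R_th ≤ R_L · ε/(1−ε) = 560 kΩ × 0.0110/0.9890 = 6.23 kΩ.
(Any R1, R2 with R2/(R1+R2) = 0.508 and R1‖R2 ≤ 6.23 kΩ will meet the spec.)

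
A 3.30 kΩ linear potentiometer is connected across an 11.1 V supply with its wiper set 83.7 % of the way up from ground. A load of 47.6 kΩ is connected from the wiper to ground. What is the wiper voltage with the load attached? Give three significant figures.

V ≈ 9.20 V

The wiper splits the pot into (1−α)R = 537.9 Ω above and αR = 2762 Ω below.
Lower section ‖ load = 2611 Ω.
V_wiper = 11.1 × 2611/(537.9 + 2611) = 9.20 V.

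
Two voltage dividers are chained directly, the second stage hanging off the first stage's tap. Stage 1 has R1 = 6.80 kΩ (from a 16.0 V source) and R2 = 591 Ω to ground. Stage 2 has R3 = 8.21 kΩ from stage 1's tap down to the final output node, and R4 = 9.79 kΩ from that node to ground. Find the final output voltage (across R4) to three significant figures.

V_out ≈ 0.675 V

Stage 2 presents R3+R4 = 18000 Ω as a load on stage 1's tap.
Stage 1's lower leg becomes R2‖(R3+R4) = 572.2 Ω, so V_mid = 16.0 × 572.2/7372 = 1.242 V.
Stage 2 is itself unloaded: V_out = V_mid × R4/(R3+R4) = 1.242 × 9790/18000 = 0.675 V.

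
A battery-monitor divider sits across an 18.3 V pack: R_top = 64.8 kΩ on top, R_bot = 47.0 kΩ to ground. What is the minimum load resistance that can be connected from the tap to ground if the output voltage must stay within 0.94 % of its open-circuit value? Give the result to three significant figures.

R_L(min) ≈ 2.87 MΩ

Output resistance R_th = R_top‖R_bot = (64.8 × 47.0)/111.8 = 27.24 kΩ.
The fractional drop is R_th/(R_th + R_L); requiring this ≤ 0.00940 gives R_L ≥ R_th(1/0.00940 − 1) = 27.24 × 105.4 = 2.87 MΩ.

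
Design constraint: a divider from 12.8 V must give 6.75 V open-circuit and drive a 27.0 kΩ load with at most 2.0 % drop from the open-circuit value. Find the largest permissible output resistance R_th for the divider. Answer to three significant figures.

Loading drop = R_th/(R_th + R_L) ≤ 0.0200, so R_th ≤ R_L · ε/(1−ε) = 27.0 kΩ × 0.0200/0.9800 = 551 Ω.
(Any R1, R2 with R2/(R1+R2) = 0.527 and R1‖R2 ≤ 551 Ω will meet the spec.)

R_th ≤ 551 Ω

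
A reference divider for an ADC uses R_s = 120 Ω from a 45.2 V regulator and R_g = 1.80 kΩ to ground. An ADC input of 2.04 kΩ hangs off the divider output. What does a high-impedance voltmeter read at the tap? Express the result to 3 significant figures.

V_out ≈ 40.2 V

The load sits in parallel with R_g: R_g‖R_L = (1800 × 2040) / (1800 + 2040) = 956.2 Ω.
V_out = 45.2 × 956.2 / (120 + 956.2) = 45.2 × 956.2/1076 = 40.2 V.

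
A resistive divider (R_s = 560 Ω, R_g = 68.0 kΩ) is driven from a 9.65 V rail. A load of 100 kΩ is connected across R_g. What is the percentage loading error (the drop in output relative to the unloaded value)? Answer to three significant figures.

The divider's output (Thévenin) resistance is R_s‖R_g = 555.4 Ω.
Fractional drop under load = R_th/(R_th + R_L) = 555.4 / (555.4 + 100000) = 0.005524.
So the output falls by 0.552 %.

0.552 %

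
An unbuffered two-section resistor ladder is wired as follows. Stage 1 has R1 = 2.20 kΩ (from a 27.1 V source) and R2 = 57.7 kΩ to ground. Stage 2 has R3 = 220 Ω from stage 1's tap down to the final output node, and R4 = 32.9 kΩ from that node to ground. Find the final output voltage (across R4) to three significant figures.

Stage 2 presents R3+R4 = 33120 Ω as a load on stage 1's tap.
Stage 1's lower leg becomes R2‖(R3+R4) = 21040 Ω, so V_mid = 27.1 × 21040/23240 = 24.53 V.
Stage 2 is itself unloaded: V_out = V_mid × R4/(R3+R4) = 24.53 × 32900/33120 = 24.4 V.

V_out ≈ 24.4 V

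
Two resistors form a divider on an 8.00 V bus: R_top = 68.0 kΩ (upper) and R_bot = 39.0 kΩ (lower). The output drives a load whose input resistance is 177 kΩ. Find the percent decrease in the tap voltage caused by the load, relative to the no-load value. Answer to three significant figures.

12.3 %

The divider's output (Thévenin) resistance is R_top‖R_bot = 24.79 kΩ.
Fractional drop under load = R_th/(R_th + R_L) = 24.79 / (24.79 + 177) = 0.1228.
So the output falls by 12.3 %.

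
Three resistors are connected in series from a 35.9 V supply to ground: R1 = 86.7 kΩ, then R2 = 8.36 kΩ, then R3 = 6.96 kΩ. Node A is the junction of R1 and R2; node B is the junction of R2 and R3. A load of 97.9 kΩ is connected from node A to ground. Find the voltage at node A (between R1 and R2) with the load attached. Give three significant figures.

Below node A the series string R2+R3 = 15.32 kΩ sits in parallel with the 97.9 kΩ load: 13.25 kΩ.
V_A = 35.9 × 13.25/(86.7 + 13.25) = 4.76 V.

V ≈ 4.76 V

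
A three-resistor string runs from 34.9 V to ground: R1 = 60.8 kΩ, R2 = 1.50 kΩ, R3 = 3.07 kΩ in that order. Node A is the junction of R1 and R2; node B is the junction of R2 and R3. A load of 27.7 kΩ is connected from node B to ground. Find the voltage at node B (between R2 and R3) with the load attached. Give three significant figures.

At node B, R3 is in parallel with the load: R3‖R_L = 2.764 kΩ.
Below node A the resistance is R2 + (R3‖R_L) = 4.264 kΩ, so V_A = 34.9 × 4.264/65.06 = 2.287 V.
Then V_B = V_A × (R3‖R_L)/(R2 + R3‖R_L) = 2.287 × 2.764/4.264 = 1.48 V.

V ≈ 1.48 V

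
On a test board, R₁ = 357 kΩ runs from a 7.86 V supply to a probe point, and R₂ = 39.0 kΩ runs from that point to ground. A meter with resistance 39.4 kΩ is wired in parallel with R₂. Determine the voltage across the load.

V_out ≈ 0.409 V

The load sits in parallel with R₂: R₂‖R_L = (39.0 × 39.4) / (39.0 + 39.4) = 19.60 kΩ.
V_out = 7.86 × 19.60 / (357 + 19.60) = 7.86 × 19.60/376.6 = 0.409 V.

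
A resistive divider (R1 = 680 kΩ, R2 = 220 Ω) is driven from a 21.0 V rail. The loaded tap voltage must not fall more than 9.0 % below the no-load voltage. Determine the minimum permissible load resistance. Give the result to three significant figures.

Output resistance R_th = R1‖R2 = (680000 × 220)/680200 = 219.9 Ω.
The fractional drop is R_th/(R_th + R_L); requiring this ≤ 0.0900 gives R_L ≥ R_th(1/0.0900 − 1) = 219.9 × 10.11 = 2.22 kΩ.

R_L(min) ≈ 2.22 kΩ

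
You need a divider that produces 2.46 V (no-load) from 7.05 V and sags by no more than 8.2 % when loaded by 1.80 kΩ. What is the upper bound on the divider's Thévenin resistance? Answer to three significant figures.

R_th ≤ 161 Ω

Loading drop = R_th/(R_th + R_L) ≤ 0.0820, so R_th ≤ R_L · ε/(1−ε) = 1.80 kΩ × 0.0820/0.9180 = 161 Ω.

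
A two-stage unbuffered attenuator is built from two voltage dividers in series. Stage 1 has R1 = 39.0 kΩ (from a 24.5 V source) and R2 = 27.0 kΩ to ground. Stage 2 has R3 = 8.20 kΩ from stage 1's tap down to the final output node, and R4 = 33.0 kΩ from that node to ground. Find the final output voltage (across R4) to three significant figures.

Stage 2 presents R3+R4 = 41.20 kΩ as a load on stage 1's tap.
Stage 1's lower leg becomes R2‖(R3+R4) = 16.31 kΩ, so V_mid = 24.5 × 16.31/55.31 = 7.225 V.
Stage 2 is itself unloaded: V_out = V_mid × R4/(R3+R4) = 7.225 × 33.0/41.20 = 5.79 V.

V_out ≈ 5.79 V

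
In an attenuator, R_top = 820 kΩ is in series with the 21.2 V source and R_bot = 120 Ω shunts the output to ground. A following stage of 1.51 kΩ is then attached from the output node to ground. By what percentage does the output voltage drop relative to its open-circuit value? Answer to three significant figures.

7.36 %

The divider's output (Thévenin) resistance is R_top‖R_bot = 120.0 Ω.
Fractional drop under load = R_th/(R_th + R_L) = 120.0 / (120.0 + 1510) = 0.07361.
So the output falls by 7.36 %.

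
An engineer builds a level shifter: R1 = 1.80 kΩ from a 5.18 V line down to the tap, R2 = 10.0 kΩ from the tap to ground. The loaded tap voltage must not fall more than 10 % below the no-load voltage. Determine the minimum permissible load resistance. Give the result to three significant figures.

Output resistance R_th = R1‖R2 = (1.80 × 10.0)/11.80 = 1.525 kΩ.
The fractional drop is R_th/(R_th + R_L); requiring this ≤ 0.100 gives R_L ≥ R_th(1/0.100 − 1) = 1.525 × 9.000 = 13.7 kΩ.

R_L(min) ≈ 13.7 kΩ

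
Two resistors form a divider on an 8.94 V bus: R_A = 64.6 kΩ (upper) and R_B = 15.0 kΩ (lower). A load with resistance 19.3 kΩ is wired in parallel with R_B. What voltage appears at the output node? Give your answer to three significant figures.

V_out ≈ 1.03 V

The load sits in parallel with R_B: R_B‖R_L = (15.0 × 19.3) / (15.0 + 19.3) = 8.440 kΩ.
V_out = 8.94 × 8.440 / (64.6 + 8.440) = 8.94 × 8.440/73.04 = 1.03 V.
(Unloaded it would have been 1.68 V.)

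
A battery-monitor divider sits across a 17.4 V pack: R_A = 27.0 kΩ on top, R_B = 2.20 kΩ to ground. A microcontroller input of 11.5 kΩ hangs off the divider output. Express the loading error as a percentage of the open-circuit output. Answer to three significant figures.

15.0 %

The divider's output (Thévenin) resistance is R_A‖R_B = 2.034 kΩ.
Fractional drop under load = R_th/(R_th + R_L) = 2.034 / (2.034 + 11.5) = 0.1503.
So the output falls by 15.0 %.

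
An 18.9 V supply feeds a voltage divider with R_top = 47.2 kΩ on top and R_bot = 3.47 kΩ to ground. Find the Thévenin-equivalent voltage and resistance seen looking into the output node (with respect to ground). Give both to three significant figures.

V_th is the open-circuit tap voltage: 18.9 × 3.47/(47.2 + 3.47) = 1.29 V.
With the supply zeroed, R_top and R_bot appear in parallel from the tap: R_th = R_top‖R_bot = (47.2 × 3.47)/50.67 = 3.23 kΩ.

V_th = 1.29 V, R_th = 3.23 kΩ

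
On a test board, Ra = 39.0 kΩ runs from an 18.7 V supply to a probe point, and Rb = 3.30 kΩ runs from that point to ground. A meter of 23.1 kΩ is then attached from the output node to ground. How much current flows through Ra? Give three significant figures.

I ≈ 0.446 mA

Rb‖R_L = 2.888 kΩ, so the source sees Ra + Rb‖R_L = 41.89 kΩ.
I = 18.7 V / 41.89 kΩ = 0.446 mA.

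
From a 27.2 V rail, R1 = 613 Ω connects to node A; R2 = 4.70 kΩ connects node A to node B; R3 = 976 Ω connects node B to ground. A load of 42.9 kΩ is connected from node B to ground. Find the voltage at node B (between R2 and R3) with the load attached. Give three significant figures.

At node B, R3 is in parallel with the load: R3‖R_L = 954.3 Ω.
Below node A the resistance is R2 + (R3‖R_L) = 5654 Ω, so V_A = 27.2 × 5654/6267 = 24.54 V.
Then V_B = V_A × (R3‖R_L)/(R2 + R3‖R_L) = 24.54 × 954.3/5654 = 4.14 V.

V ≈ 4.14 V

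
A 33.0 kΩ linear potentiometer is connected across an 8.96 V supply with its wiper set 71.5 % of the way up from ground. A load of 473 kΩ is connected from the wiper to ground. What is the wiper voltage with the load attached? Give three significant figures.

V ≈ 6.32 V

The wiper splits the pot into (1−α)R = 9.405 kΩ above and αR = 23.59 kΩ below.
Lower section ‖ load = 22.47 kΩ.
V_wiper = 8.96 × 22.47/(9.405 + 22.47) = 6.32 V.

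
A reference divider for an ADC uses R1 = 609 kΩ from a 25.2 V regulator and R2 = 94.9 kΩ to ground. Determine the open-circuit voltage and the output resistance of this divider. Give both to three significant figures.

V_th is the open-circuit tap voltage: 25.2 × 94.9/(609 + 94.9) = 3.40 V.
With the supply zeroed, R1 and R2 appear in parallel from the tap: R_th = R1‖R2 = (609 × 94.9)/703.9 = 82.1 kΩ.

V_th = 3.40 V, R_th = 82.1 kΩ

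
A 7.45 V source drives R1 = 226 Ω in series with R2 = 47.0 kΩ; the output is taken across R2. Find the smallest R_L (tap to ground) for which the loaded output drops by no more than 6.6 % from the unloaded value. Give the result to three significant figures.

R_L(min) ≈ 3.18 kΩ

Output resistance R_th = R1‖R2 = (226 × 47000)/47230 = 224.9 Ω.
The fractional drop is R_th/(R_th + R_L); requiring this ≤ 0.0660 gives R_L ≥ R_th(1/0.0660 − 1) = 224.9 × 14.15 = 3.18 kΩ.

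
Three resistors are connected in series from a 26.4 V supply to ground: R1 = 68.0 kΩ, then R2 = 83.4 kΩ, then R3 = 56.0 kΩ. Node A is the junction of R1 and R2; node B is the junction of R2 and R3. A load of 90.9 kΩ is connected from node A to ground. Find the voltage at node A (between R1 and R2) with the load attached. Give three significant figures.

Below node A the series string R2+R3 = 139.4 kΩ sits in parallel with the 90.9 kΩ load: 55.02 kΩ.
V_A = 26.4 × 55.02/(68.0 + 55.02) = 11.8 V.

V ≈ 11.8 V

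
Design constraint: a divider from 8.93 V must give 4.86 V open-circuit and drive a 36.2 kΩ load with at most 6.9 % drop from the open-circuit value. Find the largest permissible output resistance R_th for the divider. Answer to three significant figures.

R_th ≤ 2.68 kΩ

Loading drop = R_th/(R_th + R_L) ≤ 0.0690, so R_th ≤ R_L · ε/(1−ε) = 36.2 kΩ × 0.0690/0.9310 = 2.68 kΩ.
(Any R1, R2 with R2/(R1+R2) = 0.544 and R1‖R2 ≤ 2.68 kΩ will meet the spec.)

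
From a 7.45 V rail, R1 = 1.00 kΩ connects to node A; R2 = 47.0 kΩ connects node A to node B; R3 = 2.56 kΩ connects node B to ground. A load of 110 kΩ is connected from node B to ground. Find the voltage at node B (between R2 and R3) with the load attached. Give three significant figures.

V ≈ 0.369 V

At node B, R3 is in parallel with the load: R3‖R_L = 2.502 kΩ.
Below node A the resistance is R2 + (R3‖R_L) = 49.50 kΩ, so V_A = 7.45 × 49.50/50.50 = 7.302 V.
Then V_B = V_A × (R3‖R_L)/(R2 + R3‖R_L) = 7.302 × 2.502/49.50 = 0.369 V.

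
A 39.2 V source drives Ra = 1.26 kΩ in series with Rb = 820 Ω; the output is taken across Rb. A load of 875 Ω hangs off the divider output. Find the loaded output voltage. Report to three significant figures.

V_out ≈ 9.86 V

The load sits in parallel with Rb: Rb‖R_L = (820 × 875) / (820 + 875) = 423.3 Ω.
V_out = 39.2 × 423.3 / (1260 + 423.3) = 39.2 × 423.3/1683 = 9.86 V.
(Unloaded it would have been 15.5 V.)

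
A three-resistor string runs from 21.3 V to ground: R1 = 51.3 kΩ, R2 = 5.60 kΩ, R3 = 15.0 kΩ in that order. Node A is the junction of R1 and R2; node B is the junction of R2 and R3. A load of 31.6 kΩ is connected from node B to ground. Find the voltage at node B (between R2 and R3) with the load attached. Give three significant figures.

V ≈ 3.23 V

At node B, R3 is in parallel with the load: R3‖R_L = 10.17 kΩ.
Below node A the resistance is R2 + (R3‖R_L) = 15.77 kΩ, so V_A = 21.3 × 15.77/67.07 = 5.009 V.
Then V_B = V_A × (R3‖R_L)/(R2 + R3‖R_L) = 5.009 × 10.17/15.77 = 3.23 V.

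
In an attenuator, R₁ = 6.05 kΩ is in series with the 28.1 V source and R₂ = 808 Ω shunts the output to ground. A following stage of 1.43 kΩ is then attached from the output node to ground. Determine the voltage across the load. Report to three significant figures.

V_out ≈ 2.21 V

The load sits in parallel with R₂: R₂‖R_L = (808 × 1430) / (808 + 1430) = 516.3 Ω.
V_out = 28.1 × 516.3 / (6050 + 516.3) = 28.1 × 516.3/6566 = 2.21 V.
(Unloaded it would have been 3.31 V.)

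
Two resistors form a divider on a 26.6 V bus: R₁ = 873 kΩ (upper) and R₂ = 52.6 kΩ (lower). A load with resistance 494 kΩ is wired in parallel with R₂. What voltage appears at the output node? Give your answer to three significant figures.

The load sits in parallel with R₂: R₂‖R_L = (52.6 × 494) / (52.6 + 494) = 47.54 kΩ.
V_out = 26.6 × 47.54 / (873 + 47.54) = 26.6 × 47.54/920.5 = 1.37 V.

V_out ≈ 1.37 V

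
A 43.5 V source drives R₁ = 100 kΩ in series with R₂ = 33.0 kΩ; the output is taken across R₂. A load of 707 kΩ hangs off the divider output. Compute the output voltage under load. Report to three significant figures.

V_out ≈ 10.4 V

The load sits in parallel with R₂: R₂‖R_L = (33.0 × 707) / (33.0 + 707) = 31.53 kΩ.
V_out = 43.5 × 31.53 / (100 + 31.53) = 43.5 × 31.53/131.5 = 10.4 V.
(Unloaded it would have been 10.8 V.)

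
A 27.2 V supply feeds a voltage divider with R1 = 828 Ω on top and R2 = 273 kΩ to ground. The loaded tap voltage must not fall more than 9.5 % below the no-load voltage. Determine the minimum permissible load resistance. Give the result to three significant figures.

R_L(min) ≈ 7.86 kΩ

Output resistance R_th = R1‖R2 = (828 × 273000)/273800 = 825.5 Ω.
The fractional drop is R_th/(R_th + R_L); requiring this ≤ 0.0950 gives R_L ≥ R_th(1/0.0950 − 1) = 825.5 × 9.526 = 7.86 kΩ.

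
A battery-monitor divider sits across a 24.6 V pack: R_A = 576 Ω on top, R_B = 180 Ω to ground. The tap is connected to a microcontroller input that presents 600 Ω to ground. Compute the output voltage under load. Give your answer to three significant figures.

V_out ≈ 4.77 V

The load sits in parallel with R_B: R_B‖R_L = (180 × 600) / (180 + 600) = 138.5 Ω.
V_out = 24.6 × 138.5 / (576 + 138.5) = 24.6 × 138.5/714.5 = 4.77 V.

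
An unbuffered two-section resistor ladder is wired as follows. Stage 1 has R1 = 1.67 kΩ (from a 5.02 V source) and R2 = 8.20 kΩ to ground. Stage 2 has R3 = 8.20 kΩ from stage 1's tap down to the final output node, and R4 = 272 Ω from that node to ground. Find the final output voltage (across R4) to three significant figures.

V_out ≈ 0.115 V

Stage 2 presents R3+R4 = 8472 Ω as a load on stage 1's tap.
Stage 1's lower leg becomes R2‖(R3+R4) = 4167 Ω, so V_mid = 5.02 × 4167/5837 = 3.584 V.
Stage 2 is itself unloaded: V_out = V_mid × R4/(R3+R4) = 3.584 × 272/8472 = 0.115 V.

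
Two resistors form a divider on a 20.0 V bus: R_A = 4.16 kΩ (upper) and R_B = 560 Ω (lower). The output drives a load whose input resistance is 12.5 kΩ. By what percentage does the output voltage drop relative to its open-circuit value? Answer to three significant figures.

The divider's output (Thévenin) resistance is R_A‖R_B = 493.6 Ω.
Fractional drop under load = R_th/(R_th + R_L) = 493.6 / (493.6 + 12500) = 0.03798.
So the output falls by 3.80 %.

3.80 %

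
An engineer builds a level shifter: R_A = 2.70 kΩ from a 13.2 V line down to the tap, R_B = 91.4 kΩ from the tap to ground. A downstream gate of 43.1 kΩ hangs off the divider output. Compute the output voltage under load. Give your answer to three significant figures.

The load sits in parallel with R_B: R_B‖R_L = (91.4 × 43.1) / (91.4 + 43.1) = 29.29 kΩ.
V_out = 13.2 × 29.29 / (2.70 + 29.29) = 13.2 × 29.29/31.99 = 12.1 V.

V_out ≈ 12.1 V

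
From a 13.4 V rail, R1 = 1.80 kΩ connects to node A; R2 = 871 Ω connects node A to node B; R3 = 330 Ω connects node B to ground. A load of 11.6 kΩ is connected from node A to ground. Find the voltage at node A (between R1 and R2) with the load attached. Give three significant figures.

Below node A the series string R2+R3 = 1201 Ω sits in parallel with the 11600 Ω load: 1088 Ω.
V_A = 13.4 × 1088/(1800 + 1088) = 5.05 V.

V ≈ 5.05 V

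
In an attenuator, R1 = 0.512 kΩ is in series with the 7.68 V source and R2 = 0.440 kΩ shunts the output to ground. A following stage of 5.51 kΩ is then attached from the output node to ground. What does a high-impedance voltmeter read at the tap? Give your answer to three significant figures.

V_out ≈ 3.40 V

The load sits in parallel with R2: R2‖R_L = (440 × 5510) / (440 + 5510) = 407.5 Ω.
V_out = 7.68 × 407.5 / (512 + 407.5) = 7.68 × 407.5/919.5 = 3.40 V.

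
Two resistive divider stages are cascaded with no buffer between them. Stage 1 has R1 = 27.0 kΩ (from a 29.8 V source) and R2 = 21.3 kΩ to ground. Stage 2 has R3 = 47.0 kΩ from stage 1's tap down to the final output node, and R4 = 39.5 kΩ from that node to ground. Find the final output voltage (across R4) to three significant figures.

Stage 2 presents R3+R4 = 86.50 kΩ as a load on stage 1's tap.
Stage 1's lower leg becomes R2‖(R3+R4) = 17.09 kΩ, so V_mid = 29.8 × 17.09/44.09 = 11.55 V.
Stage 2 is itself unloaded: V_out = V_mid × R4/(R3+R4) = 11.55 × 39.5/86.50 = 5.27 V.

V_out ≈ 5.27 V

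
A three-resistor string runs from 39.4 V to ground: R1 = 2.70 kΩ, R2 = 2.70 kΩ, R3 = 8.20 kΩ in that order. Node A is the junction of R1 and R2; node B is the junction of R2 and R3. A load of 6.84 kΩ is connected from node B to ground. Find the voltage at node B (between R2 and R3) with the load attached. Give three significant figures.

At node B, R3 is in parallel with the load: R3‖R_L = 3.729 kΩ.
Below node A the resistance is R2 + (R3‖R_L) = 6.429 kΩ, so V_A = 39.4 × 6.429/9.129 = 27.75 V.
Then V_B = V_A × (R3‖R_L)/(R2 + R3‖R_L) = 27.75 × 3.729/6.429 = 16.1 V.

V ≈ 16.1 V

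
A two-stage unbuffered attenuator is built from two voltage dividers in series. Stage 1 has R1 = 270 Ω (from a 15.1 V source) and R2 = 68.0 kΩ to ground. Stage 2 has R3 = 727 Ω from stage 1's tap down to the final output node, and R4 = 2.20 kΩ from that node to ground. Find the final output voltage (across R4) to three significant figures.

V_out ≈ 10.4 V

Stage 2 presents R3+R4 = 2927 Ω as a load on stage 1's tap.
Stage 1's lower leg becomes R2‖(R3+R4) = 2806 Ω, so V_mid = 15.1 × 2806/3076 = 13.77 V.
Stage 2 is itself unloaded: V_out = V_mid × R4/(R3+R4) = 13.77 × 2200/2927 = 10.4 V.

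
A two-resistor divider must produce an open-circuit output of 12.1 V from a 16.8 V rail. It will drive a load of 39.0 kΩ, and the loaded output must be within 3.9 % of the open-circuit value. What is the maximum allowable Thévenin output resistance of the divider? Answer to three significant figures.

Loading drop = R_th/(R_th + R_L) ≤ 0.0390, so R_th ≤ R_L · ε/(1−ε) = 39.0 kΩ × 0.0390/0.9610 = 1.58 kΩ.
(Any R1, R2 with R2/(R1+R2) = 0.720 and R1‖R2 ≤ 1.58 kΩ will meet the spec.)

R_th ≤ 1.58 kΩ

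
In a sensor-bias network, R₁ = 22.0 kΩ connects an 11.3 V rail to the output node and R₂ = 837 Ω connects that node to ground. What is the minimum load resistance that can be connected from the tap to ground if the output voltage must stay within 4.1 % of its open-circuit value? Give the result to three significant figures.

R_L(min) ≈ 18.9 kΩ

Output resistance R_th = R₁‖R₂ = (22000 × 837)/22840 = 806.3 Ω.
The fractional drop is R_th/(R_th + R_L); requiring this ≤ 0.0410 gives R_L ≥ R_th(1/0.0410 − 1) = 806.3 × 23.39 = 18.9 kΩ.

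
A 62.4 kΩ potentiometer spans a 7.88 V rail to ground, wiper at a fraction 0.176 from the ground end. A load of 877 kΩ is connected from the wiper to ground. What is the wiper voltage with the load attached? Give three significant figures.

The wiper splits the pot into (1−α)R = 51.42 kΩ above and αR = 10.98 kΩ below.
Lower section ‖ load = 10.85 kΩ.
V_wiper = 7.88 × 10.85/(51.42 + 10.85) = 1.37 V.

V ≈ 1.37 V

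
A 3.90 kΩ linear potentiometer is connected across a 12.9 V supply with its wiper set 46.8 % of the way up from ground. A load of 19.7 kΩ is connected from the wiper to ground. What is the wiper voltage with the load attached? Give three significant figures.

V ≈ 5.75 V

The wiper splits the pot into (1−α)R = 2.075 kΩ above and αR = 1.825 kΩ below.
Lower section ‖ load = 1.670 kΩ.
V_wiper = 12.9 × 1.670/(2.075 + 1.670) = 5.75 V.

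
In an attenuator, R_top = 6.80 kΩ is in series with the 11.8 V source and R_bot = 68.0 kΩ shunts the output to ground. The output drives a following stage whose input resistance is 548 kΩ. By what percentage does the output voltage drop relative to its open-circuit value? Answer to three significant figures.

The divider's output (Thévenin) resistance is R_top‖R_bot = 6.182 kΩ.
Fractional drop under load = R_th/(R_th + R_L) = 6.182 / (6.182 + 548) = 0.01115.
So the output falls by 1.12 %.

1.12 %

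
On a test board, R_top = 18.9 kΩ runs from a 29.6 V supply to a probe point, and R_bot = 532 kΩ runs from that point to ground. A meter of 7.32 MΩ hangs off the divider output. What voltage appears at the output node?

The load sits in parallel with R_bot: R_bot‖R_L = (532 × 7320) / (532 + 7320) = 496.0 kΩ.
V_out = 29.6 × 496.0 / (18.9 + 496.0) = 29.6 × 496.0/514.9 = 28.5 V.
(Unloaded it would have been 28.6 V.)

V_out ≈ 28.5 V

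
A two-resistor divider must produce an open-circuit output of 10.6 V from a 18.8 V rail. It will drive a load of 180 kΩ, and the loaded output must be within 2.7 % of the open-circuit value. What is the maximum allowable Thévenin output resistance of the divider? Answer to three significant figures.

Loading drop = R_th/(R_th + R_L) ≤ 0.0270, so R_th ≤ R_L · ε/(1−ε) = 180 kΩ × 0.0270/0.9730 = 4.99 kΩ.

R_th ≤ 4.99 kΩ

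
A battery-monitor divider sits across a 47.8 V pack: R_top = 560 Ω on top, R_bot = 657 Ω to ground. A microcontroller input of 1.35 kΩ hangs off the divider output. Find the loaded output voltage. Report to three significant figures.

V_out ≈ 21.1 V

The load sits in parallel with R_bot: R_bot‖R_L = (657 × 1350) / (657 + 1350) = 441.9 Ω.
V_out = 47.8 × 441.9 / (560 + 441.9) = 47.8 × 441.9/1002 = 21.1 V.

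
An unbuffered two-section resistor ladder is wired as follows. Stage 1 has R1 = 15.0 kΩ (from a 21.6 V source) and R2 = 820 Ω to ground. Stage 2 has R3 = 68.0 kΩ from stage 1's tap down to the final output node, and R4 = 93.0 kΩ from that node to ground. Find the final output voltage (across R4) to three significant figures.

V_out ≈ 0.644 V

Stage 2 presents R3+R4 = 161000 Ω as a load on stage 1's tap.
Stage 1's lower leg becomes R2‖(R3+R4) = 815.8 Ω, so V_mid = 21.6 × 815.8/15820 = 1.114 V.
Stage 2 is itself unloaded: V_out = V_mid × R4/(R3+R4) = 1.114 × 93000/161000 = 0.644 V.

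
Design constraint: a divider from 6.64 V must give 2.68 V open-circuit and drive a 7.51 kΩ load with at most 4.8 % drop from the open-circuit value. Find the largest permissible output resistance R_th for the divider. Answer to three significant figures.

Loading drop = R_th/(R_th + R_L) ≤ 0.0480, so R_th ≤ R_L · ε/(1−ε) = 7.51 kΩ × 0.0480/0.9520 = 379 Ω.
(Any R1, R2 with R2/(R1+R2) = 0.404 and R1‖R2 ≤ 379 Ω will meet the spec.)

R_th ≤ 379 Ω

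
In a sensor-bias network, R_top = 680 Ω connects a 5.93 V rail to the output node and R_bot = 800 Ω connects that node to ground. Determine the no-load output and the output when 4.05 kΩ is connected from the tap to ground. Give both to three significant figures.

Unloaded: 3.21 V; loaded: 2.94 V

Open-circuit: V = 5.93 × 800/(680 + 800) = 3.21 V.
With the load, R_bot becomes R_bot‖R_L = 668.0 Ω, so V = 5.93 × 668.0/1348 = 2.94 V.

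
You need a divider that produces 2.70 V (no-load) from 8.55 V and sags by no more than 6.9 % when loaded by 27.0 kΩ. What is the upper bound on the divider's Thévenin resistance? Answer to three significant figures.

Loading drop = R_th/(R_th + R_L) ≤ 0.0690, so R_th ≤ R_L · ε/(1−ε) = 27.0 kΩ × 0.0690/0.9310 = 2.00 kΩ.

R_th ≤ 2.00 kΩ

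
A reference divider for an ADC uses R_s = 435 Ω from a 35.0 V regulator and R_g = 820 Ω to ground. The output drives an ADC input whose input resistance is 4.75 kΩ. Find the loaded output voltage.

V_out ≈ 21.6 V

The load sits in parallel with R_g: R_g‖R_L = (820 × 4750) / (820 + 4750) = 699.3 Ω.
V_out = 35.0 × 699.3 / (435 + 699.3) = 35.0 × 699.3/1134 = 21.6 V.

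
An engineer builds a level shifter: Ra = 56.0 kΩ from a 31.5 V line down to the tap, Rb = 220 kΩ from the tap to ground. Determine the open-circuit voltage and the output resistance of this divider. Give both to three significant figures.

V_th is the open-circuit tap voltage: 31.5 × 220/(56.0 + 220) = 25.1 V.
With the supply zeroed, Ra and Rb appear in parallel from the tap: R_th = Ra‖Rb = (56.0 × 220)/276.0 = 44.6 kΩ.

V_th = 25.1 V, R_th = 44.6 kΩ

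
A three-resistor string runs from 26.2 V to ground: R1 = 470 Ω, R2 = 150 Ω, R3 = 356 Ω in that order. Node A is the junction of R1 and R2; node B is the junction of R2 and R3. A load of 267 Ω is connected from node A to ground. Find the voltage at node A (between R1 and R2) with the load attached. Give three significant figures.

V ≈ 7.10 V

Below node A the series string R2+R3 = 506.0 Ω sits in parallel with the 267 Ω load: 174.8 Ω.
V_A = 26.2 × 174.8/(470 + 174.8) = 7.10 V.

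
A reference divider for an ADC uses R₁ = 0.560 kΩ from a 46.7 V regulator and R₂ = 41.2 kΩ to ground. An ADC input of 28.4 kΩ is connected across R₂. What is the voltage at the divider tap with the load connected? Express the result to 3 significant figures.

V_out ≈ 45.2 V

The load sits in parallel with R₂: R₂‖R_L = (41200 × 28400) / (41200 + 28400) = 16810 Ω.
V_out = 46.7 × 16810 / (560 + 16810) = 46.7 × 16810/17370 = 45.2 V.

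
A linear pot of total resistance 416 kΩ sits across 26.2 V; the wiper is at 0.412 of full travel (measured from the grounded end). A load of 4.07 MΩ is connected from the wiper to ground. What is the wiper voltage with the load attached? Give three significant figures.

The wiper splits the pot into (1−α)R = 244.6 kΩ above and αR = 171.4 kΩ below.
Lower section ‖ load = 164.5 kΩ.
V_wiper = 26.2 × 164.5/(244.6 + 164.5) = 10.5 V.

V ≈ 10.5 V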